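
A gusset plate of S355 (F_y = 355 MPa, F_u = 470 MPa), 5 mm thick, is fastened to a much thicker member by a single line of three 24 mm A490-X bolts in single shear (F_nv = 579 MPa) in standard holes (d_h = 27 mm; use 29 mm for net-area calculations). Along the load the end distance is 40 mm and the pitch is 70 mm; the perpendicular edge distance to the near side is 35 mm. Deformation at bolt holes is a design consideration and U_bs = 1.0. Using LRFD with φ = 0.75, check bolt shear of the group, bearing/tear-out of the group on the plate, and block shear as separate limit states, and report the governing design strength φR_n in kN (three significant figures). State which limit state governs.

150 kN (block shear governs)

Bolt shear: A_b = π·24²/4 = 452.4 mm²; R_n = 579 × 452.4 × 3 × 1 / 1000 = 785.8 kN → 0.75 × 785.8 = 589 kN.
Bearing: edge l_c = 26.5, r_n = 74.73 kN; interior l_c = 43, r_n = 121.3 kN; R_n = 74.73 + 2·121.3 = 317.2 kN → 238 kN.
Block shear: A_gv = 900, A_nv = 537.5, A_nt = 102.5 mm²; R_n = min(0.6F_uA_nv, 0.6F_yA_gv) + U_bs·F_u·A_nt = 199.8 kN → 150 kN.
Block shear governs: 150 kN.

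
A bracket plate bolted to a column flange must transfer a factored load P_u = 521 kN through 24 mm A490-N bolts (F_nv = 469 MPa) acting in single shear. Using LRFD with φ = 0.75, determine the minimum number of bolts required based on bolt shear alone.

A_b = π·24²/4 = 452.4 mm².
Per-bolt design strength φR_n = 0.75 × 469 × 452.4 × 1 / 1000 = 159.1 kN.
n ≥ 521 / 159.1 = 3.274 → use 4 bolts.

4 bolts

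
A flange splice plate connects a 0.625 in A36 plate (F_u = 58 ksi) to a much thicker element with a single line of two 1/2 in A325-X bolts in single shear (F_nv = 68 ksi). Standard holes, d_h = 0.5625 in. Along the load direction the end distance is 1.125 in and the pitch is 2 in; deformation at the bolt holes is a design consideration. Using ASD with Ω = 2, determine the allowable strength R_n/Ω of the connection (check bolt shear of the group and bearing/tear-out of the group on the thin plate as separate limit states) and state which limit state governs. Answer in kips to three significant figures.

13.4 kips (bolt shear governs)

Bolt shear: A_b = π·0.5²/4 = 0.1963 in²; R_n = 68 × 0.1963 × 2 × 1 = 26.7 kips → 26.7 / 2 = 13.4 kips.
Bearing (1.2 l_c t F_u ≤ 2.4 d t F_u): upper limit = 2.4·0.5·0.625·58 = 43.5 kips.
  Edge l_c = 1.125 − 0.5625/2 = 0.8438 → r_n = 36.7 kips; interior l_c = 2 − 0.5625 = 1.438 → r_n = 43.5 kips.
  R_n,bearing = 1·36.7 + 1·43.5 = 80.2 kips → 80.2 / 2 = 40.1 kips.
Bolt shear governs: 13.4 kips.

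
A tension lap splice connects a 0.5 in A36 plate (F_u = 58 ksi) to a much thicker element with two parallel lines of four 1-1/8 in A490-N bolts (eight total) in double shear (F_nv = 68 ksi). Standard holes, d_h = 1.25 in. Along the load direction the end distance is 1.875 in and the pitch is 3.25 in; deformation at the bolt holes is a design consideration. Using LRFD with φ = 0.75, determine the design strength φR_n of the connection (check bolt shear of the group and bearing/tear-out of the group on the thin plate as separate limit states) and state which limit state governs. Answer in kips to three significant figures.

378 kips (bearing governs)

Bolt shear: A_b = π·1.125²/4 = 0.994 in²; R_n = 68 × 0.994 × 8 × 2 = 1081 kips → 0.75 × 1081 = 811 kips.
Bearing (1.2 l_c t F_u ≤ 2.4 d t F_u): upper limit = 2.4·1.125·0.5·58 = 78.3 kips.
  Edge l_c = 1.875 − 1.25/2 = 1.25 → r_n = 43.5 kips; interior l_c = 3.25 − 1.25 = 2 → r_n = 69.6 kips.
  R_n,bearing = 2·43.5 + 6·69.6 = 504.6 kips → 0.75 × 504.6 = 378 kips.
Bearing governs: 378 kips.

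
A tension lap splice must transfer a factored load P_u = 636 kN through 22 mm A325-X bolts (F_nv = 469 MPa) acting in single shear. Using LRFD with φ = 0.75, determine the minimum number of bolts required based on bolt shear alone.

5 bolts

A_b = π·22²/4 = 380.1 mm².
Per-bolt design strength φR_n = 0.75 × 469 × 380.1 × 1 / 1000 = 133.7 kN.
n ≥ 636 / 133.7 = 4.757 → use 5 bolts.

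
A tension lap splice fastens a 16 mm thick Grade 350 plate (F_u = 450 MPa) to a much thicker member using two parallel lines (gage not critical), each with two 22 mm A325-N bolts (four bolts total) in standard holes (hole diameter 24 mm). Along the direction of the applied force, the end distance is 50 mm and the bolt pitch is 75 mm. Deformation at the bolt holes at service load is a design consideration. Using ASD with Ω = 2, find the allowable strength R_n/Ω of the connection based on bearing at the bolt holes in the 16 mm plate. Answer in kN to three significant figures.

708 kN

Per bolt r_n = 1.2 l_c t F_u ≤ 2.4 d t F_u; upper limit = 2.4 × 22 × 16 × 450 / 1000 = 380.2 kN.
Edge bolt: l_c = 50 − 24/2 = 38 mm → 1.2 × 38 × 16 × 450 / 1000 = 328.3 → r_n = 328.3 kN.
Interior bolts: l_c = 75 − 24 = 51 mm → 1.2 × 51 × 16 × 450 / 1000 = 440.6 → r_n = 380.2 kN.
R_n = 2 × 328.3 + 2 × 380.2 = 1417 kN.
Allowable strength R_n/Ω = 1417 / 2 = 708 kN.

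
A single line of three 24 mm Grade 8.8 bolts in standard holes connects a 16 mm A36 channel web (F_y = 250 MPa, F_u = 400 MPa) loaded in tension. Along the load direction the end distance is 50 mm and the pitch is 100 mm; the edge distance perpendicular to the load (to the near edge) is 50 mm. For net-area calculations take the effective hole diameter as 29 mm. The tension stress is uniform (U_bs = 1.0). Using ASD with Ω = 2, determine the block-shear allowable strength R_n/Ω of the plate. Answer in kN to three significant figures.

414 kN

Shear plane L_v = 50 + 2·100 = 250 mm; A_gv = 250 × 16 = 4000 mm².
A_nv = (250 − 2.5·29) × 16 = 2840 mm².
A_nt = (50 − 0.5·29) × 16 = 568 mm².
0.6 F_u A_nv = 681.6 kN; 0.6 F_y A_gv = 600 kN → shear yielding governs the shear term.
R_n = 600 + 1.0 × 400 × 568 / 1000 = 827.2 kN.
Allowable strength R_n/Ω = 827.2 / 2 = 414 kN.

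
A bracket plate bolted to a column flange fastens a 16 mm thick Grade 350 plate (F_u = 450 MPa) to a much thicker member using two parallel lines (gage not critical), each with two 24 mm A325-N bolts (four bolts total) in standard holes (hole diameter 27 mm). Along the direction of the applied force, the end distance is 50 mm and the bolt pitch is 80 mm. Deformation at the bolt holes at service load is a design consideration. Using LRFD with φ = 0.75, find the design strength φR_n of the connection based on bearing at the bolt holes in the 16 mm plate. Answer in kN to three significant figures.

Per bolt r_n = 1.2 l_c t F_u ≤ 2.4 d t F_u; upper limit = 2.4 × 24 × 16 × 450 / 1000 = 414.7 kN.
Edge bolt: l_c = 50 − 27/2 = 36.5 mm → 1.2 × 36.5 × 16 × 450 / 1000 = 315.4 → r_n = 315.4 kN.
Interior bolts: l_c = 80 − 27 = 53 mm → 1.2 × 53 × 16 × 450 / 1000 = 457.9 → r_n = 414.7 kN.
R_n = 2 × 315.4 + 2 × 414.7 = 1460 kN.
Design strength φR_n = 0.75 × 1460 = 1100 kN.

1100 kN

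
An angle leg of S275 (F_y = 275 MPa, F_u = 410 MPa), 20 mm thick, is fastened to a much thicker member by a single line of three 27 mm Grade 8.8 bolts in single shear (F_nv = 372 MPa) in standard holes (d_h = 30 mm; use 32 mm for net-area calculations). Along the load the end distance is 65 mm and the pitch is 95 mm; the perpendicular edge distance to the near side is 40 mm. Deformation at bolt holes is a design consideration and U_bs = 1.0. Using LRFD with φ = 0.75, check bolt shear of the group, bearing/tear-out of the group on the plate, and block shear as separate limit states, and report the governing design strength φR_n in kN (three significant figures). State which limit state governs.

479 kN (bolt shear governs)

Bolt shear: A_b = π·27²/4 = 572.6 mm²; R_n = 372 × 572.6 × 3 × 1 / 1000 = 639 kN → 0.75 × 639 = 479 kN.
Bearing: edge l_c = 50, r_n = 492 kN; interior l_c = 65, r_n = 531.4 kN; R_n = 492 + 2·531.4 = 1555 kN → 1170 kN.
Block shear: A_gv = 5100, A_nv = 3500, A_nt = 480 mm²; R_n = min(0.6F_uA_nv, 0.6F_yA_gv) + U_bs·F_u·A_nt = 1038 kN → 779 kN.
Bolt shear governs: 479 kN.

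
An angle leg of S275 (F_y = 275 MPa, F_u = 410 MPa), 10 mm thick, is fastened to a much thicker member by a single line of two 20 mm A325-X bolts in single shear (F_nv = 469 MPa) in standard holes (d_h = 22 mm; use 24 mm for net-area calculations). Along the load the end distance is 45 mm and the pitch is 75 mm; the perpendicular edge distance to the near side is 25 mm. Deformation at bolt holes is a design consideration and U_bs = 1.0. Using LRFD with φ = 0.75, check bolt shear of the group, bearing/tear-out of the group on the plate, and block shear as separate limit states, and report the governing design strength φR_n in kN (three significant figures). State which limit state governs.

Bolt shear: A_b = π·20²/4 = 314.2 mm²; R_n = 469 × 314.2 × 2 × 1 / 1000 = 294.7 kN → 0.75 × 294.7 = 221 kN.
Bearing: edge l_c = 34, r_n = 167.3 kN; interior l_c = 53, r_n = 196.8 kN; R_n = 167.3 + 1·196.8 = 364.1 kN → 273 kN.
Block shear: A_gv = 1200, A_nv = 840, A_nt = 130 mm²; R_n = min(0.6F_uA_nv, 0.6F_yA_gv) + U_bs·F_u·A_nt = 251.3 kN → 188 kN.
Block shear governs: 188 kN.

188 kN (block shear governs)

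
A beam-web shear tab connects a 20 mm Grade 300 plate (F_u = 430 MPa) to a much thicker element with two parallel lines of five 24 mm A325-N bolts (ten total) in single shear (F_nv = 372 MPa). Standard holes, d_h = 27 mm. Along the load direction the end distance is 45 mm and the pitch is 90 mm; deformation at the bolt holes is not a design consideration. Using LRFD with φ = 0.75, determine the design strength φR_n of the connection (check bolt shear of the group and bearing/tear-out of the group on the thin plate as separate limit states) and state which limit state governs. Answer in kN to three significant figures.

Bolt shear: A_b = π·24²/4 = 452.4 mm²; R_n = 372 × 452.4 × 10 × 1 / 1000 = 1683 kN → 0.75 × 1683 = 1260 kN.
Bearing (1.5 l_c t F_u ≤ 3.0 d t F_u): upper limit = 3.0·24·20·430 / 1000 = 619.2 kN.
  Edge l_c = 45 − 27/2 = 31.5 → r_n = 406.4 kN; interior l_c = 90 − 27 = 63 → r_n = 619.2 kN.
  R_n,bearing = 2·406.4 + 8·619.2 = 5766 kN → 0.75 × 5766 = 4320 kN.
Bolt shear governs: 1260 kN.

1260 kN (bolt shear governs)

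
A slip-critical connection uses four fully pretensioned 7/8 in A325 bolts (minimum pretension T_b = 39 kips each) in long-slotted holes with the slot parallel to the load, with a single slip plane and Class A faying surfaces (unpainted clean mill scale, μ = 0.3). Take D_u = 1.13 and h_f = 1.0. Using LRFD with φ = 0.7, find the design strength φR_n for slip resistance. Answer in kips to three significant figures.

R_n = μ · D_u · h_f · T_b · n_s · n_b = 0.3 × 1.13 × 1.0 × 39 × 1 × 4 = 52.88 kips.
Design strength φR_n = 0.7 × 52.88 = 37 kips.

37 kips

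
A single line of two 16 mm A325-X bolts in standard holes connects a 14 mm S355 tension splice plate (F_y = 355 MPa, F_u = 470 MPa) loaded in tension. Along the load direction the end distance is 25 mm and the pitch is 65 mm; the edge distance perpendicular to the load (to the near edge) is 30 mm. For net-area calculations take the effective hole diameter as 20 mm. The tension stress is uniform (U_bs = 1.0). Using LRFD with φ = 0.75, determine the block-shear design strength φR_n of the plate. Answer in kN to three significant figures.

Shear plane L_v = 25 + 1·65 = 90 mm; A_gv = 90 × 14 = 1260 mm².
A_nv = (90 − 1.5·20) × 14 = 840 mm².
A_nt = (30 − 0.5·20) × 14 = 280 mm².
0.6 F_u A_nv = 236.9 kN; 0.6 F_y A_gv = 268.4 kN → shear rupture governs the shear term.
R_n = 236.9 + 1.0 × 470 × 280 / 1000 = 368.5 kN.
Design strength φR_n = 0.75 × 368.5 = 276 kN.

276 kN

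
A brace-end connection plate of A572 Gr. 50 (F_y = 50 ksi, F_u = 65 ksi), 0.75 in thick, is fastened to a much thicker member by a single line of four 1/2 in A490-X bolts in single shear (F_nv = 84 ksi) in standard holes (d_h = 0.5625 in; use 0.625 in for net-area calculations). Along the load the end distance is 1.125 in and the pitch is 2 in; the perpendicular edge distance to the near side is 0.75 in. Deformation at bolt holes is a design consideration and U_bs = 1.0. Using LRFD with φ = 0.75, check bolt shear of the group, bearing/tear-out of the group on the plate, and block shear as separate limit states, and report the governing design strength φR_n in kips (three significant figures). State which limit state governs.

Bolt shear: A_b = π·0.5²/4 = 0.1963 in²; R_n = 84 × 0.1963 × 4 × 1 = 65.97 kips → 0.75 × 65.97 = 49.5 kips.
Bearing: edge l_c = 0.8438, r_n = 49.36 kips; interior l_c = 1.438, r_n = 58.5 kips; R_n = 49.36 + 3·58.5 = 224.9 kips → 169 kips.
Block shear: A_gv = 5.344, A_nv = 3.703, A_nt = 0.3281 in²; R_n = min(0.6F_uA_nv, 0.6F_yA_gv) + U_bs·F_u·A_nt = 165.8 kips → 124 kips.
Bolt shear governs: 49.5 kips.

49.5 kips (bolt shear governs)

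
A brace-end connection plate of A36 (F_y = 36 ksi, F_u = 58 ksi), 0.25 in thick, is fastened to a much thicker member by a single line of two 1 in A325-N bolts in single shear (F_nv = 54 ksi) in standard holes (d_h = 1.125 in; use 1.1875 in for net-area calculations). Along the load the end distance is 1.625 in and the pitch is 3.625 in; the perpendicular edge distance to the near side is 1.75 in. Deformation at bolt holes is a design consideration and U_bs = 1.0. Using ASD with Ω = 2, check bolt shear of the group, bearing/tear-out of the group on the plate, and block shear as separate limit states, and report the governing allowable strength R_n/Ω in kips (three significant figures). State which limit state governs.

22.6 kips (block shear governs)

Bolt shear: A_b = π·1²/4 = 0.7854 in²; R_n = 54 × 0.7854 × 2 × 1 = 84.82 kips → 84.82 / 2 = 42.4 kips.
Bearing: edge l_c = 1.062, r_n = 18.49 kips; interior l_c = 2.5, r_n = 34.8 kips; R_n = 18.49 + 1·34.8 = 53.29 kips → 26.6 kips.
Block shear: A_gv = 1.312, A_nv = 0.8672, A_nt = 0.2891 in²; R_n = min(0.6F_uA_nv, 0.6F_yA_gv) + U_bs·F_u·A_nt = 45.12 kips → 22.6 kips.
Block shear governs: 22.6 kips.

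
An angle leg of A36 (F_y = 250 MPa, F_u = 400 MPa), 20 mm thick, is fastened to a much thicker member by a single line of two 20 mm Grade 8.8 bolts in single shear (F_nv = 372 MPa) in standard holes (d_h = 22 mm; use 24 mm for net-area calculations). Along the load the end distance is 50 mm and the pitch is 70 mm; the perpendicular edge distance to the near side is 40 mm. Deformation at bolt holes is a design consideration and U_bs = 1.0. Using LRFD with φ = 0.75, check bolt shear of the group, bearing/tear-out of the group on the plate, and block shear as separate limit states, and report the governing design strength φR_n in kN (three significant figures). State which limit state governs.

Bolt shear: A_b = π·20²/4 = 314.2 mm²; R_n = 372 × 314.2 × 2 × 1 / 1000 = 233.7 kN → 0.75 × 233.7 = 175 kN.
Bearing: edge l_c = 39, r_n = 374.4 kN; interior l_c = 48, r_n = 384 kN; R_n = 374.4 + 1·384 = 758.4 kN → 569 kN.
Block shear: A_gv = 2400, A_nv = 1680, A_nt = 560 mm²; R_n = min(0.6F_uA_nv, 0.6F_yA_gv) + U_bs·F_u·A_nt = 584 kN → 438 kN.
Bolt shear governs: 175 kN.

175 kN (bolt shear governs)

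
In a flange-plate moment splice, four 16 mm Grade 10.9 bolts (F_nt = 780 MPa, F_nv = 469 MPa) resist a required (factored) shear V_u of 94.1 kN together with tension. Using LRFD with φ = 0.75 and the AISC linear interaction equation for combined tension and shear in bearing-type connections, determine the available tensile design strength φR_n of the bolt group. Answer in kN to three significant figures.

455 kN

A_b = π·16²/4 = 201.1 mm²; f_rv = 94.1 × 1000 / (4 × 201.1) = 117 MPa.
F'_nt = 1.3 F_nt − (F_nt / φF_nv) f_rv = 1.3·780 − (780/(0.75·469))·117 = 754.5 MPa, capped at F_nt → F'_nt = 754.5 MPa.
R_n = F'_nt · A_b · n = 754.5 × 201.1 × 4 / 1000 = 606.8 kN.
Design strength φR_n = 0.75 × 606.8 = 455 kN.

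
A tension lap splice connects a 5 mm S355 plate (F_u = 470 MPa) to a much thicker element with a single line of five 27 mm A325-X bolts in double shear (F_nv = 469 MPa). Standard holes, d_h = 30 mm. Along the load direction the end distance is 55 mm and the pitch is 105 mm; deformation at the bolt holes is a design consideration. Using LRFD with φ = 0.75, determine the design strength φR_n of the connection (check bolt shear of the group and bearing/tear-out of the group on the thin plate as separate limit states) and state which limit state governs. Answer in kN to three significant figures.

Bolt shear: A_b = π·27²/4 = 572.6 mm²; R_n = 469 × 572.6 × 5 × 2 / 1000 = 2685 kN → 0.75 × 2685 = 2010 kN.
Bearing (1.2 l_c t F_u ≤ 2.4 d t F_u): upper limit = 2.4·27·5·470 / 1000 = 152.3 kN.
  Edge l_c = 55 − 30/2 = 40 → r_n = 112.8 kN; interior l_c = 105 − 30 = 75 → r_n = 152.3 kN.
  R_n,bearing = 1·112.8 + 4·152.3 = 721.9 kN → 0.75 × 721.9 = 541 kN.
Bearing governs: 541 kN.

541 kN (bearing governs)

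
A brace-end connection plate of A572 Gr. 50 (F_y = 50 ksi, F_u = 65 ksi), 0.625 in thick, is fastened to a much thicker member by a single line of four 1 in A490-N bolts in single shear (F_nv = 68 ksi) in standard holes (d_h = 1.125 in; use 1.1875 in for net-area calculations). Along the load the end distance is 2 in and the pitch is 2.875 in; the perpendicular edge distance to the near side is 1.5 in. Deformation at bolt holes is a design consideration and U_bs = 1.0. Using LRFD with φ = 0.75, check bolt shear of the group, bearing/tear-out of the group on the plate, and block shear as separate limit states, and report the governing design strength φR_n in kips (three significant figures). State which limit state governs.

Bolt shear: A_b = π·1²/4 = 0.7854 in²; R_n = 68 × 0.7854 × 4 × 1 = 213.6 kips → 0.75 × 213.6 = 160 kips.
Bearing: edge l_c = 1.438, r_n = 70.08 kips; interior l_c = 1.75, r_n = 85.31 kips; R_n = 70.08 + 3·85.31 = 326 kips → 245 kips.
Block shear: A_gv = 6.641, A_nv = 4.043, A_nt = 0.5664 in²; R_n = min(0.6F_uA_nv, 0.6F_yA_gv) + U_bs·F_u·A_nt = 194.5 kips → 146 kips.
Block shear governs: 146 kips.

146 kips (block shear governs)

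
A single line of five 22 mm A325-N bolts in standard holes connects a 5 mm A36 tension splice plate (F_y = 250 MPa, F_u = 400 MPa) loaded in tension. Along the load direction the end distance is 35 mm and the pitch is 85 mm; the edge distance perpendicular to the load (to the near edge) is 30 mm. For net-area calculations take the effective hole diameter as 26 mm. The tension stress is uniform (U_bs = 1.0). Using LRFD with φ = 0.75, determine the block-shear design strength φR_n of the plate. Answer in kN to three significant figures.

236 kN

Shear plane L_v = 35 + 4·85 = 375 mm; A_gv = 375 × 5 = 1875 mm².
A_nv = (375 − 4.5·26) × 5 = 1290 mm².
A_nt = (30 − 0.5·26) × 5 = 85 mm².
0.6 F_u A_nv = 309.6 kN; 0.6 F_y A_gv = 281.2 kN → shear yielding governs the shear term.
R_n = 281.2 + 1.0 × 400 × 85 / 1000 = 315.2 kN.
Design strength φR_n = 0.75 × 315.2 = 236 kN.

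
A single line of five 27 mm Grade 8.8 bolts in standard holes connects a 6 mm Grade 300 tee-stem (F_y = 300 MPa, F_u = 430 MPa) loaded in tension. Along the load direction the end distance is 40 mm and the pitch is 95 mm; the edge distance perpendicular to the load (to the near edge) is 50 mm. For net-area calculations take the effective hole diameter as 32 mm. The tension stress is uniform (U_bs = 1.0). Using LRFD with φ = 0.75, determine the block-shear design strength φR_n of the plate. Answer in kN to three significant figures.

Shear plane L_v = 40 + 4·95 = 420 mm; A_gv = 420 × 6 = 2520 mm².
A_nv = (420 − 4.5·32) × 6 = 1656 mm².
A_nt = (50 − 0.5·32) × 6 = 204 mm².
0.6 F_u A_nv = 427.2 kN; 0.6 F_y A_gv = 453.6 kN → shear rupture governs the shear term.
R_n = 427.2 + 1.0 × 430 × 204 / 1000 = 515 kN.
Design strength φR_n = 0.75 × 515 = 386 kN.

386 kN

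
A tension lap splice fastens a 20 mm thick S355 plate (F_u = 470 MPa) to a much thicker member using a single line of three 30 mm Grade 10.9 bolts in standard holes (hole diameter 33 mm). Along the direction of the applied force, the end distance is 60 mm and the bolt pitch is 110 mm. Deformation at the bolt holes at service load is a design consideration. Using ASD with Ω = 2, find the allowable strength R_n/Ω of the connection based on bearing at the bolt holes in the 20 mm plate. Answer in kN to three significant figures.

922 kN

Per bolt r_n = 1.2 l_c t F_u ≤ 2.4 d t F_u; upper limit = 2.4 × 30 × 20 × 470 / 1000 = 676.8 kN.
Edge bolt: l_c = 60 − 33/2 = 43.5 mm → 1.2 × 43.5 × 20 × 470 / 1000 = 490.7 → r_n = 490.7 kN.
Interior bolts: l_c = 110 − 33 = 77 mm → 1.2 × 77 × 20 × 470 / 1000 = 868.6 → r_n = 676.8 kN.
R_n = 1 × 490.7 + 2 × 676.8 = 1844 kN.
Allowable strength R_n/Ω = 1844 / 2 = 922 kN.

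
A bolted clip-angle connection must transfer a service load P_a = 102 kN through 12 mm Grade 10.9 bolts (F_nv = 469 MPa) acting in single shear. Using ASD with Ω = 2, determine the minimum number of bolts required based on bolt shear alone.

A_b = π·12²/4 = 113.1 mm².
Per-bolt allowable strength R_n/Ω = 469 × 113.1 × 1 / 1000 / 2 = 26.52 kN.
n ≥ 102 / 26.52 = 3.846 → use 4 bolts.

4 bolts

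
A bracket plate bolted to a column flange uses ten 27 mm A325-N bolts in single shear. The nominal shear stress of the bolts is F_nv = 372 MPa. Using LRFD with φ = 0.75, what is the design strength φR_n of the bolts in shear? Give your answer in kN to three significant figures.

1600 kN

A_b = π × 27² / 4 = 572.6 mm².
R_n = F_nv · A_b · n · n_s = 372 × 572.6 × 10 × 1 / 1000 = 2130 kN.
Design strength φR_n = 0.75 × 2130 = 1600 kN.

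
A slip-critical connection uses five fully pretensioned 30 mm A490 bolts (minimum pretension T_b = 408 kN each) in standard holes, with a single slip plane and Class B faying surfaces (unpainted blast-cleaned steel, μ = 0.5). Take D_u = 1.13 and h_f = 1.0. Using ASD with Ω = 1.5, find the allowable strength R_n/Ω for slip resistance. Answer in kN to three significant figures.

R_n = μ · D_u · h_f · T_b · n_s · n_b = 0.5 × 1.13 × 1.0 × 408 × 1 × 5 = 1153 kN.
Allowable strength R_n/Ω = 1153 / 1.5 = 768 kN.

768 kN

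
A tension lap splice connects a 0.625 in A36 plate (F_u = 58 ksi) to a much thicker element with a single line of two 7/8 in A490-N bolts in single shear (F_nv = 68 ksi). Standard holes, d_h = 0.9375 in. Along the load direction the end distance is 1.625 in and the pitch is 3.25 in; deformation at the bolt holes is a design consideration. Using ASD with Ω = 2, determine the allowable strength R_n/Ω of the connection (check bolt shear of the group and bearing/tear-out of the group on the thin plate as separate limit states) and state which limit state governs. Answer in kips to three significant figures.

Bolt shear: A_b = π·0.875²/4 = 0.6013 in²; R_n = 68 × 0.6013 × 2 × 1 = 81.78 kips → 81.78 / 2 = 40.9 kips.
Bearing (1.2 l_c t F_u ≤ 2.4 d t F_u): upper limit = 2.4·0.875·0.625·58 = 76.12 kips.
  Edge l_c = 1.625 − 0.9375/2 = 1.156 → r_n = 50.3 kips; interior l_c = 3.25 − 0.9375 = 2.312 → r_n = 76.12 kips.
  R_n,bearing = 1·50.3 + 1·76.12 = 126.4 kips → 126.4 / 2 = 63.2 kips.
Bolt shear governs: 40.9 kips.

40.9 kips (bolt shear governs)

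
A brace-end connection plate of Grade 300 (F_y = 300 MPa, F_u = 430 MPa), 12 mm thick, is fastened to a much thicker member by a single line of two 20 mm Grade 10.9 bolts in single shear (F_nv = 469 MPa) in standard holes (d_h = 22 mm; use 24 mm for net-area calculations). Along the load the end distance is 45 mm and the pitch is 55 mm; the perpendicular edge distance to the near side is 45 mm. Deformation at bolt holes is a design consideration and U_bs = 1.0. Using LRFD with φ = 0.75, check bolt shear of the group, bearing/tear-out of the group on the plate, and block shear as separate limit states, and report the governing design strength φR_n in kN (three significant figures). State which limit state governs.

221 kN (bolt shear governs)

Bolt shear: A_b = π·20²/4 = 314.2 mm²; R_n = 469 × 314.2 × 2 × 1 / 1000 = 294.7 kN → 0.75 × 294.7 = 221 kN.
Bearing: edge l_c = 34, r_n = 210.5 kN; interior l_c = 33, r_n = 204.3 kN; R_n = 210.5 + 1·204.3 = 414.9 kN → 311 kN.
Block shear: A_gv = 1200, A_nv = 768, A_nt = 396 mm²; R_n = min(0.6F_uA_nv, 0.6F_yA_gv) + U_bs·F_u·A_nt = 368.4 kN → 276 kN.
Bolt shear governs: 221 kN.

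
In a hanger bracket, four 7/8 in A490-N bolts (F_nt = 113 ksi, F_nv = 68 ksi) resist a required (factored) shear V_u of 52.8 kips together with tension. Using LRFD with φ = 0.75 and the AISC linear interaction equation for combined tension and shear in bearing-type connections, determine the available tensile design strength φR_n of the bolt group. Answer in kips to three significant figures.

A_b = π·0.875²/4 = 0.6013 in²; f_rv = 52.8 / (4 × 0.6013) = 21.95 ksi.
F'_nt = 1.3 F_nt − (F_nt / φF_nv) f_rv = 1.3·113 − (113/(0.75·68))·21.95 = 98.26 ksi, capped at F_nt → F'_nt = 98.26 ksi.
R_n = F'_nt · A_b · n = 98.26 × 0.6013 × 4 = 236.3 kips.
Design strength φR_n = 0.75 × 236.3 = 177 kips.

177 kips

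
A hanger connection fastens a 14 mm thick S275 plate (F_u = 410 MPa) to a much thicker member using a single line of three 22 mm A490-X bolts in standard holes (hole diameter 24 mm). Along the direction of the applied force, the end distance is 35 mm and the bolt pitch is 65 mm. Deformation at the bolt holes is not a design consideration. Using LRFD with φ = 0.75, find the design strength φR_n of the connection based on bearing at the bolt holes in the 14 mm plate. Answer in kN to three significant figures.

Per bolt r_n = 1.5 l_c t F_u ≤ 3.0 d t F_u; upper limit = 3.0 × 22 × 14 × 410 / 1000 = 378.8 kN.
Edge bolt: l_c = 35 − 24/2 = 23 mm → 1.5 × 23 × 14 × 410 / 1000 = 198 → r_n = 198 kN.
Interior bolts: l_c = 65 − 24 = 41 mm → 1.5 × 41 × 14 × 410 / 1000 = 353 → r_n = 353 kN.
R_n = 1 × 198 + 2 × 353 = 904 kN.
Design strength φR_n = 0.75 × 904 = 678 kN.

678 kN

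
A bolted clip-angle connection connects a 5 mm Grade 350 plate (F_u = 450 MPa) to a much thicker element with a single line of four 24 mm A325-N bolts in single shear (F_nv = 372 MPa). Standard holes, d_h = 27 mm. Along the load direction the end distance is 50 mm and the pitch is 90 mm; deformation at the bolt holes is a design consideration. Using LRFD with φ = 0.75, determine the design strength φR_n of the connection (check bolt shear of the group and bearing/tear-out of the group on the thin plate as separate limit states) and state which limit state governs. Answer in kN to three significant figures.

366 kN (bearing governs)

Bolt shear: A_b = π·24²/4 = 452.4 mm²; R_n = 372 × 452.4 × 4 × 1 / 1000 = 673.2 kN → 0.75 × 673.2 = 505 kN.
Bearing (1.2 l_c t F_u ≤ 2.4 d t F_u): upper limit = 2.4·24·5·450 / 1000 = 129.6 kN.
  Edge l_c = 50 − 27/2 = 36.5 → r_n = 98.55 kN; interior l_c = 90 − 27 = 63 → r_n = 129.6 kN.
  R_n,bearing = 1·98.55 + 3·129.6 = 487.3 kN → 0.75 × 487.3 = 366 kN.
Bearing governs: 366 kN.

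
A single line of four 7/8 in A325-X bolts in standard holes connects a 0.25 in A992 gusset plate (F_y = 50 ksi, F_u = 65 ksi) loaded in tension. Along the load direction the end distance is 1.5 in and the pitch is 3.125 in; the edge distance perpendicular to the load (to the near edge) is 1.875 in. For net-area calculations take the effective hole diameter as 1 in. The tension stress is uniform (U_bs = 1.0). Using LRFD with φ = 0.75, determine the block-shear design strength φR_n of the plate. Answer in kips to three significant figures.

Shear plane L_v = 1.5 + 3·3.125 = 10.88 in; A_gv = 10.88 × 0.25 = 2.719 in².
A_nv = (10.88 − 3.5·1) × 0.25 = 1.844 in².
A_nt = (1.875 − 0.5·1) × 0.25 = 0.3438 in².
0.6 F_u A_nv = 71.91 kips; 0.6 F_y A_gv = 81.56 kips → shear rupture governs the shear term.
R_n = 71.91 + 1.0 × 65 × 0.3438 = 94.25 kips.
Design strength φR_n = 0.75 × 94.25 = 70.7 kips.

70.7 kips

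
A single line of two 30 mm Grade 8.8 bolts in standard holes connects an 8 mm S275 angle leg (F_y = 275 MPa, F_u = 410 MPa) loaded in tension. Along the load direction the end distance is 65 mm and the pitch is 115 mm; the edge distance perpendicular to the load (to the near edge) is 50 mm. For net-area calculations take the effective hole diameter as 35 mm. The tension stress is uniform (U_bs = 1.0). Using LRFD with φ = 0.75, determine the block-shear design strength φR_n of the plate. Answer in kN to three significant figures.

258 kN

Shear plane L_v = 65 + 1·115 = 180 mm; A_gv = 180 × 8 = 1440 mm².
A_nv = (180 − 1.5·35) × 8 = 1020 mm².
A_nt = (50 − 0.5·35) × 8 = 260 mm².
0.6 F_u A_nv = 250.9 kN; 0.6 F_y A_gv = 237.6 kN → shear yielding governs the shear term.
R_n = 237.6 + 1.0 × 410 × 260 / 1000 = 344.2 kN.
Design strength φR_n = 0.75 × 344.2 = 258 kN.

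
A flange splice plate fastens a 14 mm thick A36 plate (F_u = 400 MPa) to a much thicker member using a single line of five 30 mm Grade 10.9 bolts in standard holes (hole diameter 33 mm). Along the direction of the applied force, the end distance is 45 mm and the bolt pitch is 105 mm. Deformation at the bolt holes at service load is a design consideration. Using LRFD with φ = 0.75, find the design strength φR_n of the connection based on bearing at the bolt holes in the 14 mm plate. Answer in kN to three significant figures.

1350 kN

Per bolt r_n = 1.2 l_c t F_u ≤ 2.4 d t F_u; upper limit = 2.4 × 30 × 14 × 400 / 1000 = 403.2 kN.
Edge bolt: l_c = 45 − 33/2 = 28.5 mm → 1.2 × 28.5 × 14 × 400 / 1000 = 191.5 → r_n = 191.5 kN.
Interior bolts: l_c = 105 − 33 = 72 mm → 1.2 × 72 × 14 × 400 / 1000 = 483.8 → r_n = 403.2 kN.
R_n = 1 × 191.5 + 4 × 403.2 = 1804 kN.
Design strength φR_n = 0.75 × 1804 = 1350 kN.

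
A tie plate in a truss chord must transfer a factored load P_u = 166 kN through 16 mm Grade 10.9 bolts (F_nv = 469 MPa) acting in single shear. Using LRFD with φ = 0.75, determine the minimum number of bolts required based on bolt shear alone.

3 bolts

A_b = π·16²/4 = 201.1 mm².
Per-bolt design strength φR_n = 0.75 × 469 × 201.1 × 1 / 1000 = 70.72 kN.
n ≥ 166 / 70.72 = 2.347 → use 3 bolts.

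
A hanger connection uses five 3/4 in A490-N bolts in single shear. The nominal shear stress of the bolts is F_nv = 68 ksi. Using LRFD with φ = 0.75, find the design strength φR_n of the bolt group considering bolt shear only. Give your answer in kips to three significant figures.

113 kips

A_b = π × 0.75² / 4 = 0.4418 in².
R_n = F_nv · A_b · n · n_s = 68 × 0.4418 × 5 × 1 = 150.2 kips.
Design strength φR_n = 0.75 × 150.2 = 113 kips.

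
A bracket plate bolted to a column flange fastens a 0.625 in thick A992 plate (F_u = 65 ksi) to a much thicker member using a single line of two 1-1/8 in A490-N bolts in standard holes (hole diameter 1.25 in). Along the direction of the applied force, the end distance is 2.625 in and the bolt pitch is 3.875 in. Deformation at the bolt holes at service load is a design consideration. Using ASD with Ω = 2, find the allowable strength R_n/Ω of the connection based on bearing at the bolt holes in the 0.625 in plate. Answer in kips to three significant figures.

Per bolt r_n = 1.2 l_c t F_u ≤ 2.4 d t F_u; upper limit = 2.4 × 1.125 × 0.625 × 65 = 109.7 kips.
Edge bolt: l_c = 2.625 − 1.25/2 = 2 in → 1.2 × 2 × 0.625 × 65 = 97.5 → r_n = 97.5 kips.
Interior bolts: l_c = 3.875 − 1.25 = 2.625 in → 1.2 × 2.625 × 0.625 × 65 = 128 → r_n = 109.7 kips.
R_n = 1 × 97.5 + 1 × 109.7 = 207.2 kips.
Allowable strength R_n/Ω = 207.2 / 2 = 104 kips.

104 kips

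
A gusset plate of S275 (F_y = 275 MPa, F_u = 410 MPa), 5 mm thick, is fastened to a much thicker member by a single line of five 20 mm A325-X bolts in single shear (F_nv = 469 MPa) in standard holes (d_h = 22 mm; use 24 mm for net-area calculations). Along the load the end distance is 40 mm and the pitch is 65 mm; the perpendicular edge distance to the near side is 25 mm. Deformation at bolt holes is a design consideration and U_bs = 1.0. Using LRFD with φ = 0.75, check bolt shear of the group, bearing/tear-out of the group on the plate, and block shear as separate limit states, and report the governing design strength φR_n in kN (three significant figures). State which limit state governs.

197 kN (block shear governs)

Bolt shear: A_b = π·20²/4 = 314.2 mm²; R_n = 469 × 314.2 × 5 × 1 / 1000 = 736.7 kN → 0.75 × 736.7 = 553 kN.
Bearing: edge l_c = 29, r_n = 71.34 kN; interior l_c = 43, r_n = 98.4 kN; R_n = 71.34 + 4·98.4 = 464.9 kN → 349 kN.
Block shear: A_gv = 1500, A_nv = 960, A_nt = 65 mm²; R_n = min(0.6F_uA_nv, 0.6F_yA_gv) + U_bs·F_u·A_nt = 262.8 kN → 197 kN.
Block shear governs: 197 kN.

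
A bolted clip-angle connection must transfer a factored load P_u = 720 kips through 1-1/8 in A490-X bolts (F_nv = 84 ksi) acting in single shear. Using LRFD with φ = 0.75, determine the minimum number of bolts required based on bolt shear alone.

A_b = π·1.125²/4 = 0.994 in².
Per-bolt design strength φR_n = 0.75 × 84 × 0.994 × 1 = 62.62 kips.
n ≥ 720 / 62.62 = 11.5 → use 12 bolts.

12 bolts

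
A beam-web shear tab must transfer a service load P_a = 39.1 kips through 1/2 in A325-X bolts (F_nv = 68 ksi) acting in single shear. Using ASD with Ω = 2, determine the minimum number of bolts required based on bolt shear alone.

A_b = π·0.5²/4 = 0.1963 in².
Per-bolt allowable strength R_n/Ω = 68 × 0.1963 × 1 / 2 = 6.676 kips.
n ≥ 39.1 / 6.676 = 5.857 → use 6 bolts.

6 bolts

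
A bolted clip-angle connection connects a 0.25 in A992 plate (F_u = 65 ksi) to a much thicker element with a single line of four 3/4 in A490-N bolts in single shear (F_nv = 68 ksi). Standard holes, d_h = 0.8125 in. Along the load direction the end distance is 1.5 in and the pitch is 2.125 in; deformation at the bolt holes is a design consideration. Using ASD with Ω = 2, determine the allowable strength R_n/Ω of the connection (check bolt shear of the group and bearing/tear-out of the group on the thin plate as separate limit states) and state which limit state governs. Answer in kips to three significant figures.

49.1 kips (bearing governs)

Bolt shear: A_b = π·0.75²/4 = 0.4418 in²; R_n = 68 × 0.4418 × 4 × 1 = 120.2 kips → 120.2 / 2 = 60.1 kips.
Bearing (1.2 l_c t F_u ≤ 2.4 d t F_u): upper limit = 2.4·0.75·0.25·65 = 29.25 kips.
  Edge l_c = 1.5 − 0.8125/2 = 1.094 → r_n = 21.33 kips; interior l_c = 2.125 − 0.8125 = 1.312 → r_n = 25.59 kips.
  R_n,bearing = 1·21.33 + 3·25.59 = 98.11 kips → 98.11 / 2 = 49.1 kips.
Bearing governs: 49.1 kips.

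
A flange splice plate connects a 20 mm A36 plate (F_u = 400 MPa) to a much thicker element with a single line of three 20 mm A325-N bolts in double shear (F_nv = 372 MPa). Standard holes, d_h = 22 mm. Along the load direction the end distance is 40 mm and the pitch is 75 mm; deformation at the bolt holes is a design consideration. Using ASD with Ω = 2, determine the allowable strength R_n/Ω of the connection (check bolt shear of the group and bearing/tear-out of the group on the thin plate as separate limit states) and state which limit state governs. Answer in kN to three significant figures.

351 kN (bolt shear governs)

Bolt shear: A_b = π·20²/4 = 314.2 mm²; R_n = 372 × 314.2 × 3 × 2 / 1000 = 701.2 kN → 701.2 / 2 = 351 kN.
Bearing (1.2 l_c t F_u ≤ 2.4 d t F_u): upper limit = 2.4·20·20·400 / 1000 = 384 kN.
  Edge l_c = 40 − 22/2 = 29 → r_n = 278.4 kN; interior l_c = 75 − 22 = 53 → r_n = 384 kN.
  R_n,bearing = 1·278.4 + 2·384 = 1046 kN → 1046 / 2 = 523 kN.
Bolt shear governs: 351 kN.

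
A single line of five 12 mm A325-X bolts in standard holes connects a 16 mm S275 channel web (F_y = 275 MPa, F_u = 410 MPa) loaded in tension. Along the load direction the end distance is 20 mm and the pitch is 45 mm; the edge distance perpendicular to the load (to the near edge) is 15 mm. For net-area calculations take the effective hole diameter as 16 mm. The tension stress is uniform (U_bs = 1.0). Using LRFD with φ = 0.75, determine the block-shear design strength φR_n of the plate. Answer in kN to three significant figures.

Shear plane L_v = 20 + 4·45 = 200 mm; A_gv = 200 × 16 = 3200 mm².
A_nv = (200 − 4.5·16) × 16 = 2048 mm².
A_nt = (15 − 0.5·16) × 16 = 112 mm².
0.6 F_u A_nv = 503.8 kN; 0.6 F_y A_gv = 528 kN → shear rupture governs the shear term.
R_n = 503.8 + 1.0 × 410 × 112 / 1000 = 549.7 kN.
Design strength φR_n = 0.75 × 549.7 = 412 kN.

412 kN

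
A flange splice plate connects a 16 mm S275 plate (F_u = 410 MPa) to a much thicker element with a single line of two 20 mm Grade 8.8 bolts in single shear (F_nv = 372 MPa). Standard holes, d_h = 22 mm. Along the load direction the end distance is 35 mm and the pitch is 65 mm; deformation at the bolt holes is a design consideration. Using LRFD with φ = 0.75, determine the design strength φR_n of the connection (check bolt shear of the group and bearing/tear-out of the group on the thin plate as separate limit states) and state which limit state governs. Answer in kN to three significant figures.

Bolt shear: A_b = π·20²/4 = 314.2 mm²; R_n = 372 × 314.2 × 2 × 1 / 1000 = 233.7 kN → 0.75 × 233.7 = 175 kN.
Bearing (1.2 l_c t F_u ≤ 2.4 d t F_u): upper limit = 2.4·20·16·410 / 1000 = 314.9 kN.
  Edge l_c = 35 − 22/2 = 24 → r_n = 188.9 kN; interior l_c = 65 − 22 = 43 → r_n = 314.9 kN.
  R_n,bearing = 1·188.9 + 1·314.9 = 503.8 kN → 0.75 × 503.8 = 378 kN.
Bolt shear governs: 175 kN.

175 kN (bolt shear governs)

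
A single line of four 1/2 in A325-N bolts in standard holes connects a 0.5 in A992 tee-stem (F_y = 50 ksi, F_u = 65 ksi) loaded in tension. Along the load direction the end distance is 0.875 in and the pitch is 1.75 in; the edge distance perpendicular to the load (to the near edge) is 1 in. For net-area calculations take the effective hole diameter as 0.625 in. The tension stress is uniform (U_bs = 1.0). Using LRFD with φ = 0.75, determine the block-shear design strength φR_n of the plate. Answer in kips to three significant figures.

74.3 kips

Shear plane L_v = 0.875 + 3·1.75 = 6.125 in; A_gv = 6.125 × 0.5 = 3.062 in².
A_nv = (6.125 − 3.5·0.625) × 0.5 = 1.969 in².
A_nt = (1 − 0.5·0.625) × 0.5 = 0.3438 in².
0.6 F_u A_nv = 76.78 kips; 0.6 F_y A_gv = 91.88 kips → shear rupture governs the shear term.
R_n = 76.78 + 1.0 × 65 × 0.3438 = 99.12 kips.
Design strength φR_n = 0.75 × 99.12 = 74.3 kips.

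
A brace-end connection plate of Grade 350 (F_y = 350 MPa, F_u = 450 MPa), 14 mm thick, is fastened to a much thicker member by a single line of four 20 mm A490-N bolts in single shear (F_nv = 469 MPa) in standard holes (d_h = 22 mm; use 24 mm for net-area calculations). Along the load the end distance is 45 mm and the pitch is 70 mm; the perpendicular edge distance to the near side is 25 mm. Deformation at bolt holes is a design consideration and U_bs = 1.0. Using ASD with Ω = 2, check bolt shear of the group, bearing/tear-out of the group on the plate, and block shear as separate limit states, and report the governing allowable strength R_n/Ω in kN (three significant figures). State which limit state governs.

Bolt shear: A_b = π·20²/4 = 314.2 mm²; R_n = 469 × 314.2 × 4 × 1 / 1000 = 589.4 kN → 589.4 / 2 = 295 kN.
Bearing: edge l_c = 34, r_n = 257 kN; interior l_c = 48, r_n = 302.4 kN; R_n = 257 + 3·302.4 = 1164 kN → 582 kN.
Block shear: A_gv = 3570, A_nv = 2394, A_nt = 182 mm²; R_n = min(0.6F_uA_nv, 0.6F_yA_gv) + U_bs·F_u·A_nt = 728.3 kN → 364 kN.
Bolt shear governs: 295 kN.

295 kN (bolt shear governs)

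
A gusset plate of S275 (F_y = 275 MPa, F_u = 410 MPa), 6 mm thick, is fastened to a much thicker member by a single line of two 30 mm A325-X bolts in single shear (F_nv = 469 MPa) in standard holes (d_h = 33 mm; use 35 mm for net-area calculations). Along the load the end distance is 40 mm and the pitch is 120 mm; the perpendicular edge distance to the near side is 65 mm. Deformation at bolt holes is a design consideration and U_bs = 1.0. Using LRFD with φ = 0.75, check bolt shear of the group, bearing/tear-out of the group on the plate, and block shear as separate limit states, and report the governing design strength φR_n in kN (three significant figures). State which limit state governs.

Bolt shear: A_b = π·30²/4 = 706.9 mm²; R_n = 469 × 706.9 × 2 × 1 / 1000 = 663 kN → 0.75 × 663 = 497 kN.
Bearing: edge l_c = 23.5, r_n = 69.37 kN; interior l_c = 87, r_n = 177.1 kN; R_n = 69.37 + 1·177.1 = 246.5 kN → 185 kN.
Block shear: A_gv = 960, A_nv = 645, A_nt = 285 mm²; R_n = min(0.6F_uA_nv, 0.6F_yA_gv) + U_bs·F_u·A_nt = 275.2 kN → 206 kN.
Bearing governs: 185 kN.

185 kN (bearing governs)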